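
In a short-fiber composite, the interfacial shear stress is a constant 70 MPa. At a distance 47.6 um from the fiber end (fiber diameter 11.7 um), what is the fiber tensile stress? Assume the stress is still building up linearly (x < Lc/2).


Force balance: sigma_f * (pi*d^2/4) = tau * (pi*d) * x  ->  sigma_f = 4 * tau * x / d
sigma_f = 4 * 70 * 47.6 / 11.7 = 1139.1 MPa

1139.1 MPa


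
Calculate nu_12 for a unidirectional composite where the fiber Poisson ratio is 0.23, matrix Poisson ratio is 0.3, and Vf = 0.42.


nu_12 = nu_f*Vf + nu_m*(1-Vf) = 0.23*0.42 + 0.3*0.58 = 0.2706

0.2706


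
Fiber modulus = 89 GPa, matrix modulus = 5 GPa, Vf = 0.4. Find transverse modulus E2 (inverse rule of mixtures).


1/E2 = Vf/Ef + (1-Vf)/Em = 0.4/89 + 0.6/5
E2 = 8.03 GPa

8.03 GPa


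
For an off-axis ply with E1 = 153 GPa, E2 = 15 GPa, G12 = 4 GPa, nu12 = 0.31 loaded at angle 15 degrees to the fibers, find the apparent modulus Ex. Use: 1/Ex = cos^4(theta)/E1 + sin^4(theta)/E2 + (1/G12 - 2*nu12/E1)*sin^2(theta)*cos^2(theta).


cos^4(15) = 0.870513, sin^4(15) = 0.004487, sin^2(15)*cos^2(15) = 0.0625
1/G12 - 2*nu12/E1 = 1/4 - 2*0.31/153 = 0.245948 GPa^-1
1/Ex = 0.870513/153 + 0.004487/15 + 0.245948*0.0625 = 0.0213605 GPa^-1
Ex = 46.82 GPa

46.82 GPa


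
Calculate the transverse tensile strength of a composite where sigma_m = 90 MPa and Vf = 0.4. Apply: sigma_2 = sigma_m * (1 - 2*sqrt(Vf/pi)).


factor = 1 - 2*sqrt(0.4/pi) = 0.2864
sigma_2 = 90 * 0.2864 = 25.77 MPa

25.77 MPa


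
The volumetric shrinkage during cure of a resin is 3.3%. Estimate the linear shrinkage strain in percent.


Linear shrinkage ≈ vol_shrink/3 = 3.3/3 = 1.1%

1.1%


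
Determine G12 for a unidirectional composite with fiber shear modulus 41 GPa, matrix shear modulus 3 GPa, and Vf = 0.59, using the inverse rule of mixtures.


1/G12 = Vf/Gf + (1-Vf)/Gm = 0.59/41 + 0.41/3
G12 = 6.62 GPa

6.62 GPa


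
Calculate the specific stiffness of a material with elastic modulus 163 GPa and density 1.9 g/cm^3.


Specific stiffness = E/rho = 163/1.9 = 85.8 GPa/(g/cm^3)

85.8 GPa/(g/cm^3)


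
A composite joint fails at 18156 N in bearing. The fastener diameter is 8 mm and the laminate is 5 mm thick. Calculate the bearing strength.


sigma_br = F/(d*h) = 18156/(8*5) = 453.9 MPa

453.9 MPa


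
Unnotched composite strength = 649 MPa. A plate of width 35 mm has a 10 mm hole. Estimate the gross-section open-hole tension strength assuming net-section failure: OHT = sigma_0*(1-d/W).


OHT = sigma_0*(1-d/W) = 649*(1-10/35) = 463.6 MPa

463.6 MPa


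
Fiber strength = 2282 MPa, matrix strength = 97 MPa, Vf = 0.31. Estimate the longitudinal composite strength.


sigma_1 = sigma_f*Vf + sigma_m*(1-Vf) = 2282*0.31 + 97*0.69 = 774.4 MPa

774.4 MPa


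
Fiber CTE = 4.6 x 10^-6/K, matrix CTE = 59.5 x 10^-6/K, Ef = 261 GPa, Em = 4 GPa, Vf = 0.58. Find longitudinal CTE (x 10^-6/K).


E1 = Ef*Vf + Em*(1-Vf) = 153.06
alpha_1 = (alpha_f*Ef*Vf + alpha_m*Em*(1-Vf))/E1 = 5.2 x 10^-6/K

5.2 x 10^-6/K


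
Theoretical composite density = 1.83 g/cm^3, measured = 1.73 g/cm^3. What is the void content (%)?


Void% = (rho_theo - rho_actual)/rho_theo * 100 = (1.83 - 1.73)/1.83 * 100 = 5.46%

5.46%


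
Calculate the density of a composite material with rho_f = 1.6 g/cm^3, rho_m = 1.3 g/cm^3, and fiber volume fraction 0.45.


rho_c = rho_f*Vf + rho_m*(1-Vf) = 1.6*0.45 + 1.3*0.55 = 1.435 g/cm^3

1.435 g/cm^3


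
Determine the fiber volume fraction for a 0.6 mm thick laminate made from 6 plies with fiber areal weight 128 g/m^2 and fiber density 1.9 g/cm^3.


Vf = n * FAW / (rho_f * h * 1000) = 6 * 128 / (1.9 * 0.6 * 1000) = 0.6737

0.6737


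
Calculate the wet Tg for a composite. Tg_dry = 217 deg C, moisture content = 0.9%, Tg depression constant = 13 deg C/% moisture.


Tg_wet = Tg_dry - k*moisture = 217 - 13*0.9 = 205.3 deg C

205.3 deg C


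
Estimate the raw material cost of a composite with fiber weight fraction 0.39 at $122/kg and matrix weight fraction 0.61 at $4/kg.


Cost = cost_f*Wf + cost_m*Wm = 122*0.39 + 4*0.61 = $50.02/kg

$50.02/kg


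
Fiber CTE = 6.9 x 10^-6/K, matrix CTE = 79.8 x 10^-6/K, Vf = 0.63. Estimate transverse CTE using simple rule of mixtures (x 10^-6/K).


alpha_2 = alpha_f*Vf + alpha_m*(1-Vf) = 6.9*0.63 + 79.8*0.37 = 33.9 x 10^-6/K

33.9 x 10^-6/K


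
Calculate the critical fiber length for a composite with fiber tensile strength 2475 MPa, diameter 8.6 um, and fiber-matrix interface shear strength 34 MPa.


Lc = sigma_f * d / (2 * tau_i) = 2475 * 8.6 / (2 * 34) = 313.0 um

313.0 um


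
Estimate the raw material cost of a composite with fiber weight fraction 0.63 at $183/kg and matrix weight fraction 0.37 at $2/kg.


Cost = cost_f*Wf + cost_m*Wm = 183*0.63 + 2*0.37 = $116.03/kg

$116.03/kg


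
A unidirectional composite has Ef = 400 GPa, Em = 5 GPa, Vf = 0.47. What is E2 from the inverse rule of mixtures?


1/E2 = Vf/Ef + (1-Vf)/Em = 0.47/400 + 0.53/5
E2 = 9.33 GPa

9.33 GPa


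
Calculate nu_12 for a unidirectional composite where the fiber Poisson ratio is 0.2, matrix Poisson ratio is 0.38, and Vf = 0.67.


nu_12 = nu_f*Vf + nu_m*(1-Vf) = 0.2*0.67 + 0.38*0.33 = 0.2594

0.2594


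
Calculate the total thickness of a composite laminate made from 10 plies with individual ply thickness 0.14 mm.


h = n * t_ply = 10 * 0.14 = 1.4 mm

1.4 mm


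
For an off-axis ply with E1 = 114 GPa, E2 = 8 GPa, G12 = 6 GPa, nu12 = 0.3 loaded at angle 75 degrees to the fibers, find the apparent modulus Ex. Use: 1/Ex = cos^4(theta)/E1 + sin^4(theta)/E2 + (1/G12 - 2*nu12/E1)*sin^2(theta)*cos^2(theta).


cos^4(75) = 0.004487, sin^4(75) = 0.870513, sin^2(75)*cos^2(75) = 0.0625
1/G12 - 2*nu12/E1 = 1/6 - 2*0.3/114 = 0.161404 GPa^-1
1/Ex = 0.004487/114 + 0.870513/8 + 0.161404*0.0625 = 0.1189412 GPa^-1
Ex = 8.41 GPa

8.41 GPa


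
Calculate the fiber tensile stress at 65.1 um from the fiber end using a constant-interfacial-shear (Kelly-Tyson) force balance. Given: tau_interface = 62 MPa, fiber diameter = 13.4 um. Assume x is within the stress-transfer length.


Force balance: sigma_f * (pi*d^2/4) = tau * (pi*d) * x  ->  sigma_f = 4 * tau * x / d
sigma_f = 4 * 62 * 65.1 / 13.4 = 1204.8 MPa

1204.8 MPa


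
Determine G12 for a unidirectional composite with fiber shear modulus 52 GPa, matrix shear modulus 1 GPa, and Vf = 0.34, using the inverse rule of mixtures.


1/G12 = Vf/Gf + (1-Vf)/Gm = 0.34/52 + 0.66/1
G12 = 1.5 GPa

1.5 GPa


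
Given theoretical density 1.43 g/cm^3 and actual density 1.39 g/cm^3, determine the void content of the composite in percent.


Void% = (rho_theo - rho_actual)/rho_theo * 100 = (1.43 - 1.39)/1.43 * 100 = 2.8%

2.8%


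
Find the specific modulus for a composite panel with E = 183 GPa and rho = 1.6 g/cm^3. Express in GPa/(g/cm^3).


Specific stiffness = E/rho = 183/1.6 = 114.4 GPa/(g/cm^3)

114.4 GPa/(g/cm^3)


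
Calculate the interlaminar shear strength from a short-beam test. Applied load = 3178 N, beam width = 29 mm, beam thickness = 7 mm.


ILSS = 3F/(4bh) = 3*3178/(4*29*7) = 11.74 MPa

11.74 MPa


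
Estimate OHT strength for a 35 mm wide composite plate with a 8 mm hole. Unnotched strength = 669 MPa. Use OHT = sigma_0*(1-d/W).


OHT = sigma_0*(1-d/W) = 669*(1-8/35) = 516.1 MPa

516.1 MPa


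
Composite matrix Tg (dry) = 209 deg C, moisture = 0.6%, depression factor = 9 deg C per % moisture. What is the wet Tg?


Tg_wet = Tg_dry - k*moisture = 209 - 9*0.6 = 203.6 deg C

203.6 deg C


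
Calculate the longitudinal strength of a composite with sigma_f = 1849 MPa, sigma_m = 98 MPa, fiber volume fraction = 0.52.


sigma_1 = sigma_f*Vf + sigma_m*(1-Vf) = 1849*0.52 + 98*0.48 = 1008.5 MPa

1008.5 MPa


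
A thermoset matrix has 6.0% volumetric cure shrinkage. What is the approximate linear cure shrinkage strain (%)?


Linear shrinkage ≈ vol_shrink/3 = 6.0/3 = 2.0%

2.0%


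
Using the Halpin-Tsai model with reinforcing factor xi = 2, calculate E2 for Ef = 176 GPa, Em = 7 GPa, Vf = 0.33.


eta = (Ef/Em - 1)/(Ef/Em + xi) = (25.1429 - 1)/(25.1429 + 2) = 0.8895
E2 = Em*(1+xi*eta*Vf)/(1-eta*Vf) = 15.73 GPa

15.73 GPa


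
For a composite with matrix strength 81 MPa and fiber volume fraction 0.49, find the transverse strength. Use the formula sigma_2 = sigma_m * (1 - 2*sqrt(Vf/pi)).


factor = 1 - 2*sqrt(0.49/pi) = 0.2101
sigma_2 = 81 * 0.2101 = 17.02 MPa

17.02 MPa


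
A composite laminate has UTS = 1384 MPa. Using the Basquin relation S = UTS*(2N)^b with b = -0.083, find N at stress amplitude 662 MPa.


N = 0.5 * (S/UTS)^(1/b) = 0.5 * (662/1384)^(1/-0.083) = 3611.9548 cycles

3611.9548 cycles


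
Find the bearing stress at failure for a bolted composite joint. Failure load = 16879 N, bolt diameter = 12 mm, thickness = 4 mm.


sigma_br = F/(d*h) = 16879/(12*4) = 351.6 MPa

351.6 MPa


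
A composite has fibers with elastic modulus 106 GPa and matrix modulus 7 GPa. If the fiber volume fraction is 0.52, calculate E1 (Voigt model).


E1 = Ef*Vf + Em*(1-Vf) = 106*0.52 + 7*0.48 = 58.48 GPa

58.48 GPa


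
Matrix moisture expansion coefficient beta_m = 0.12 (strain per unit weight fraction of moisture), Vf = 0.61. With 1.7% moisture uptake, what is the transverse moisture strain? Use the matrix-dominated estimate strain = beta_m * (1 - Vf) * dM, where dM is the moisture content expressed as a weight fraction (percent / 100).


dM = 1.7/100 = 0.017
strain = beta_m * (1-Vf) * dM = 0.12 * 0.39 * 0.017 = 0.0007956

0.0007956


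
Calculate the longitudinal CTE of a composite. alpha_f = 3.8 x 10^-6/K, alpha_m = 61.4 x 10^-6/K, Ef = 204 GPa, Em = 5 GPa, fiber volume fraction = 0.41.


E1 = Ef*Vf + Em*(1-Vf) = 86.59
alpha_1 = (alpha_f*Ef*Vf + alpha_m*Em*(1-Vf))/E1 = 5.76 x 10^-6/K

5.76 x 10^-6/K


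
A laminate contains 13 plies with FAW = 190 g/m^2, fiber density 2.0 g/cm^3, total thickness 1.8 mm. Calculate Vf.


Vf = n * FAW / (rho_f * h * 1000) = 13 * 190 / (2.0 * 1.8 * 1000) = 0.6861

0.6861


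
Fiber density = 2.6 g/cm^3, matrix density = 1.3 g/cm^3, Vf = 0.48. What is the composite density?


rho_c = rho_f*Vf + rho_m*(1-Vf) = 2.6*0.48 + 1.3*0.52 = 1.924 g/cm^3

1.924 g/cm^3


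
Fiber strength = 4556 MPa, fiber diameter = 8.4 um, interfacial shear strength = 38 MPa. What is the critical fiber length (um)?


Lc = sigma_f * d / (2 * tau_i) = 4556 * 8.4 / (2 * 38) = 503.6 um

503.6 um


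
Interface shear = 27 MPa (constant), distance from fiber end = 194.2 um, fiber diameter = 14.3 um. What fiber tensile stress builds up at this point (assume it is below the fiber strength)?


Force balance: sigma_f * (pi*d^2/4) = tau * (pi*d) * x  ->  sigma_f = 4 * tau * x / d
sigma_f = 4 * 27 * 194.2 / 14.3 = 1466.7 MPa

1466.7 MPa


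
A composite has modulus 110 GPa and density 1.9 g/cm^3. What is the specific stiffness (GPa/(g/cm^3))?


Specific stiffness = E/rho = 110/1.9 = 57.9 GPa/(g/cm^3)

57.9 GPa/(g/cm^3)


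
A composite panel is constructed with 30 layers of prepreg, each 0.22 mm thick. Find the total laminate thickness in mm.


h = n * t_ply = 30 * 0.22 = 6.6 mm

6.6 mm


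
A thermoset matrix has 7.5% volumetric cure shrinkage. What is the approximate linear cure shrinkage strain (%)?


Linear shrinkage ≈ vol_shrink/3 = 7.5/3 = 2.5%

2.5%


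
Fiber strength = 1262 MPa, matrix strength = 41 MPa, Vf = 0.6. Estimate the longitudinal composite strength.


sigma_1 = sigma_f*Vf + sigma_m*(1-Vf) = 1262*0.6 + 41*0.4 = 773.6 MPa

773.6 MPa


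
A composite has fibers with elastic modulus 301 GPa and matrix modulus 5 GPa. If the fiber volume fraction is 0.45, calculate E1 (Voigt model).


E1 = Ef*Vf + Em*(1-Vf) = 301*0.45 + 5*0.55 = 138.2 GPa

138.2 GPa


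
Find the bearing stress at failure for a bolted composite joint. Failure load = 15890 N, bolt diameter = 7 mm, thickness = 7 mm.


sigma_br = F/(d*h) = 15890/(7*7) = 324.3 MPa

324.3 MPa


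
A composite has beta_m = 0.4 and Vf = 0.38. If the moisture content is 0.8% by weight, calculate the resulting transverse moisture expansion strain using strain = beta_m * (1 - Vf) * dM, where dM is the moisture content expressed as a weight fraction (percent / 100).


dM = 0.8/100 = 0.008
strain = beta_m * (1-Vf) * dM = 0.4 * 0.62 * 0.008 = 0.001984

0.001984


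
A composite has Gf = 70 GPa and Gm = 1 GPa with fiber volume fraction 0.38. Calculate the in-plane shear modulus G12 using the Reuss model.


1/G12 = Vf/Gf + (1-Vf)/Gm = 0.38/70 + 0.62/1
G12 = 1.6 GPa

1.6 GPa


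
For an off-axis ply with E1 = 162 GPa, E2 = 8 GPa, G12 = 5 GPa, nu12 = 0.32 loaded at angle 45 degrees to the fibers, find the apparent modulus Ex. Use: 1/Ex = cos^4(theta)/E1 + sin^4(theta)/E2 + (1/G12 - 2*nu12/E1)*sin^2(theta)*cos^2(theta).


cos^4(45) = 0.25, sin^4(45) = 0.25, sin^2(45)*cos^2(45) = 0.25
1/G12 - 2*nu12/E1 = 1/5 - 2*0.32/162 = 0.196049 GPa^-1
1/Ex = 0.25/162 + 0.25/8 + 0.196049*0.25 = 0.0818056 GPa^-1
Ex = 12.22 GPa

12.22 GPa


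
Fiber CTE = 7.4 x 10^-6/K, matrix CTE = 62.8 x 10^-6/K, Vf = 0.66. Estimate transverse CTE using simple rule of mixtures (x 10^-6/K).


alpha_2 = alpha_f*Vf + alpha_m*(1-Vf) = 7.4*0.66 + 62.8*0.34 = 26.2 x 10^-6/K

26.2 x 10^-6/K


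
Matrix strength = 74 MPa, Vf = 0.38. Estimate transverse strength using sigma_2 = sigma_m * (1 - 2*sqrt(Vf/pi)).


factor = 1 - 2*sqrt(0.38/pi) = 0.3044
sigma_2 = 74 * 0.3044 = 22.53 MPa

22.53 MPa


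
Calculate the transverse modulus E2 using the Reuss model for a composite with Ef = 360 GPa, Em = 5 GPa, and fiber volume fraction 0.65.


1/E2 = Vf/Ef + (1-Vf)/Em = 0.65/360 + 0.35/5
E2 = 13.93 GPa

13.93 GPa


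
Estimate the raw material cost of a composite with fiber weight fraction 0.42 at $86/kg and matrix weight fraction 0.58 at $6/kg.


Cost = cost_f*Wf + cost_m*Wm = 86*0.42 + 6*0.58 = $39.6/kg

$39.6/kg


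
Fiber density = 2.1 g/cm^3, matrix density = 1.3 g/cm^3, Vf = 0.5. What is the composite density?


rho_c = rho_f*Vf + rho_m*(1-Vf) = 2.1*0.5 + 1.3*0.5 = 1.7 g/cm^3

1.7 g/cm^3


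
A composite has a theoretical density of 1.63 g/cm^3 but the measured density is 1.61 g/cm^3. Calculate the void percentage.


Void% = (rho_theo - rho_actual)/rho_theo * 100 = (1.63 - 1.61)/1.63 * 100 = 1.23%

1.23%


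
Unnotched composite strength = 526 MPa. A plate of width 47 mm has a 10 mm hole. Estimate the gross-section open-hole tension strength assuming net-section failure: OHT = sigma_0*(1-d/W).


OHT = sigma_0*(1-d/W) = 526*(1-10/47) = 414.1 MPa

414.1 MPa


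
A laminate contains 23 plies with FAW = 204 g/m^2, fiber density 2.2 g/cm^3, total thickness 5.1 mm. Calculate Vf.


Vf = n * FAW / (rho_f * h * 1000) = 23 * 204 / (2.2 * 5.1 * 1000) = 0.4182

0.4182


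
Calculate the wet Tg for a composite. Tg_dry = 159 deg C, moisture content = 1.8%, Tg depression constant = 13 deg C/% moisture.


Tg_wet = Tg_dry - k*moisture = 159 - 13*1.8 = 135.6 deg C

135.6 deg C


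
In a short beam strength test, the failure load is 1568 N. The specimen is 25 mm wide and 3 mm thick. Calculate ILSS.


ILSS = 3F/(4bh) = 3*1568/(4*25*3) = 15.68 MPa

15.68 MPa


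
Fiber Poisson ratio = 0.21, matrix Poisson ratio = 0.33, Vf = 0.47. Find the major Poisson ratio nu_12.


nu_12 = nu_f*Vf + nu_m*(1-Vf) = 0.21*0.47 + 0.33*0.53 = 0.2736

0.2736


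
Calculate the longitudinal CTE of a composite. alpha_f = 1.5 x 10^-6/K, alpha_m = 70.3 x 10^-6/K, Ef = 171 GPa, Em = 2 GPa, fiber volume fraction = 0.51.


E1 = Ef*Vf + Em*(1-Vf) = 88.19
alpha_1 = (alpha_f*Ef*Vf + alpha_m*Em*(1-Vf))/E1 = 2.26 x 10^-6/K

2.26 x 10^-6/K


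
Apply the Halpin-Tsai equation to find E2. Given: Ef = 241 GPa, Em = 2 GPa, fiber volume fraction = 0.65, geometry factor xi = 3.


eta = (Ef/Em - 1)/(Ef/Em + xi) = (120.5 - 1)/(120.5 + 3) = 0.9676
E2 = Em*(1+xi*eta*Vf)/(1-eta*Vf) = 15.56 GPa

15.56 GPa


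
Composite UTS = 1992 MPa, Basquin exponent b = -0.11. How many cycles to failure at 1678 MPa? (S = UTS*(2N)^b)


N = 0.5 * (S/UTS)^(1/b) = 0.5 * (1678/1992)^(1/-0.11) = 2.3780 cycles

2.3780 cycles


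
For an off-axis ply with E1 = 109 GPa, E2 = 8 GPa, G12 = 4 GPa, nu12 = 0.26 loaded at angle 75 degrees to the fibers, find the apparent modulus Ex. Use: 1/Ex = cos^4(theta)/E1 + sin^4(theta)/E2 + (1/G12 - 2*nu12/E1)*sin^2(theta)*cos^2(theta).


cos^4(75) = 0.004487, sin^4(75) = 0.870513, sin^2(75)*cos^2(75) = 0.0625
1/G12 - 2*nu12/E1 = 1/4 - 2*0.26/109 = 0.245229 GPa^-1
1/Ex = 0.004487/109 + 0.870513/8 + 0.245229*0.0625 = 0.1241821 GPa^-1
Ex = 8.05 GPa

8.05 GPa


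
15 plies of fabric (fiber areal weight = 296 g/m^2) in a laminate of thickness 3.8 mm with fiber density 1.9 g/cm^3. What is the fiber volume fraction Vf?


Vf = n * FAW / (rho_f * h * 1000) = 15 * 296 / (1.9 * 3.8 * 1000) = 0.615

0.615


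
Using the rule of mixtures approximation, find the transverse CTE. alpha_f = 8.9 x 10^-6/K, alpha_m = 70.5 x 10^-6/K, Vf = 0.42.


alpha_2 = alpha_f*Vf + alpha_m*(1-Vf) = 8.9*0.42 + 70.5*0.58 = 44.6 x 10^-6/K

44.6 x 10^-6/K


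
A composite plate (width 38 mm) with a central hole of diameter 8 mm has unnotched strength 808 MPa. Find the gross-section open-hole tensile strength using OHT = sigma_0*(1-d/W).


OHT = sigma_0*(1-d/W) = 808*(1-8/38) = 637.9 MPa

637.9 MPa


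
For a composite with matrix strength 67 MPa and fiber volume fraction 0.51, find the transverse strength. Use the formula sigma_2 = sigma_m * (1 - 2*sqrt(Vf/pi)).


factor = 1 - 2*sqrt(0.51/pi) = 0.1942
sigma_2 = 67 * 0.1942 = 13.01 MPa

13.01 MPa


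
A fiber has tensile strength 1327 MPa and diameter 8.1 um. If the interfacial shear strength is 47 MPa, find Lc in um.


Lc = sigma_f * d / (2 * tau_i) = 1327 * 8.1 / (2 * 47) = 114.3 um

114.3 um


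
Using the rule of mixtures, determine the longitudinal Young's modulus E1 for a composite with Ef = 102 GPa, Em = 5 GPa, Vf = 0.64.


E1 = Ef*Vf + Em*(1-Vf) = 102*0.64 + 5*0.36 = 67.08 GPa

67.08 GPa


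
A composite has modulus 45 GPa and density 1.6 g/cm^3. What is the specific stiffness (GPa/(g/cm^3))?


Specific stiffness = E/rho = 45/1.6 = 28.1 GPa/(g/cm^3)

28.1 GPa/(g/cm^3)


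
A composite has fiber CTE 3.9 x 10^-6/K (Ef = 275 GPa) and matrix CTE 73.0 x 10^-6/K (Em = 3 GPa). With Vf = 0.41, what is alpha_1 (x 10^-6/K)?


E1 = Ef*Vf + Em*(1-Vf) = 114.52
alpha_1 = (alpha_f*Ef*Vf + alpha_m*Em*(1-Vf))/E1 = 4.97 x 10^-6/K

4.97 x 10^-6/K


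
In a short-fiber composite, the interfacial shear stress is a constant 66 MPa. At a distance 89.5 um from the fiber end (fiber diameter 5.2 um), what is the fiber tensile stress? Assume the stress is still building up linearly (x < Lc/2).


Force balance: sigma_f * (pi*d^2/4) = tau * (pi*d) * x  ->  sigma_f = 4 * tau * x / d
sigma_f = 4 * 66 * 89.5 / 5.2 = 4543.8 MPa

4543.8 MPa


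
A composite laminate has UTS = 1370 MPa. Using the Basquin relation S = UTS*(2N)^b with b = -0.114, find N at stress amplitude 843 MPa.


N = 0.5 * (S/UTS)^(1/b) = 0.5 * (843/1370)^(1/-0.114) = 35.3923 cycles

35.3923 cycles


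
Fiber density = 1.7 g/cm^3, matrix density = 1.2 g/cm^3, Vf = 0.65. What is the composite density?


rho_c = rho_f*Vf + rho_m*(1-Vf) = 1.7*0.65 + 1.2*0.35 = 1.525 g/cm^3

1.525 g/cm^3


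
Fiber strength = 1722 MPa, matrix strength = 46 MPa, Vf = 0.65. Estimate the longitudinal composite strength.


sigma_1 = sigma_f*Vf + sigma_m*(1-Vf) = 1722*0.65 + 46*0.35 = 1135.4 MPa

1135.4 MPa


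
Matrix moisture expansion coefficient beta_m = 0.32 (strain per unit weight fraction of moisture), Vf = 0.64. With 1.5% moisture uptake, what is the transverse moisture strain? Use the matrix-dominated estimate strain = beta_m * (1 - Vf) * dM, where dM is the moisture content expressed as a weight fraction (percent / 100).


dM = 1.5/100 = 0.015
strain = beta_m * (1-Vf) * dM = 0.32 * 0.36 * 0.015 = 0.001728

0.001728


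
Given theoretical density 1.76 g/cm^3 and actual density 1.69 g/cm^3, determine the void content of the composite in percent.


Void% = (rho_theo - rho_actual)/rho_theo * 100 = (1.76 - 1.69)/1.76 * 100 = 3.98%

3.98%


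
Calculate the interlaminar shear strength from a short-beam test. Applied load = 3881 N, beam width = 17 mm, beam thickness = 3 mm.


ILSS = 3F/(4bh) = 3*3881/(4*17*3) = 57.07 MPa

57.07 MPa


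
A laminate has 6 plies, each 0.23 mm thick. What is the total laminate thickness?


h = n * t_ply = 6 * 0.23 = 1.38 mm

1.38 mm


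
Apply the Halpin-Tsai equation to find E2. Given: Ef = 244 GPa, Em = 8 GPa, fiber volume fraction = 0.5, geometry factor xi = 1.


eta = (Ef/Em - 1)/(Ef/Em + xi) = (30.5 - 1)/(30.5 + 1) = 0.9365
E2 = Em*(1+xi*eta*Vf)/(1-eta*Vf) = 22.09 GPa

22.09 GPa


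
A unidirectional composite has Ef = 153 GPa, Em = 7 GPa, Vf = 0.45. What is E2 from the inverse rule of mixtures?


1/E2 = Vf/Ef + (1-Vf)/Em = 0.45/153 + 0.55/7
E2 = 12.27 GPa

12.27 GPa


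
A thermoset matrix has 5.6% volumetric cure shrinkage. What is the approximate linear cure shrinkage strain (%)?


Linear shrinkage ≈ vol_shrink/3 = 5.6/3 = 1.867%

1.867%


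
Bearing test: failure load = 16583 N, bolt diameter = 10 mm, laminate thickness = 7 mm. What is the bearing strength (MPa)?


sigma_br = F/(d*h) = 16583/(10*7) = 236.9 MPa

236.9 MPa


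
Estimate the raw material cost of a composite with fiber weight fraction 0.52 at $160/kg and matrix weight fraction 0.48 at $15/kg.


Cost = cost_f*Wf + cost_m*Wm = 160*0.52 + 15*0.48 = $90.4/kg

$90.4/kg


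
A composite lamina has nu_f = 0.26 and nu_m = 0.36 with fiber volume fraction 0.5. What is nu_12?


nu_12 = nu_f*Vf + nu_m*(1-Vf) = 0.26*0.5 + 0.36*0.5 = 0.31

0.31


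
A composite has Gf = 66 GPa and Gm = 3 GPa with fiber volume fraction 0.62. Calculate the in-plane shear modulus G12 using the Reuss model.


1/G12 = Vf/Gf + (1-Vf)/Gm = 0.62/66 + 0.38/3
G12 = 7.35 GPa

7.35 GPa


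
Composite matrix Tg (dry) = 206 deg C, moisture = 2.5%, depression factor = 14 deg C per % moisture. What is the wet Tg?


Tg_wet = Tg_dry - k*moisture = 206 - 14*2.5 = 171.0 deg C

171.0 deg C


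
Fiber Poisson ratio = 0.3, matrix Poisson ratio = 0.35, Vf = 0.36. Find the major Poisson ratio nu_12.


nu_12 = nu_f*Vf + nu_m*(1-Vf) = 0.3*0.36 + 0.35*0.64 = 0.332

0.332


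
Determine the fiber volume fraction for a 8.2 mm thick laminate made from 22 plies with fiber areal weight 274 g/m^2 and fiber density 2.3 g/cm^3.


Vf = n * FAW / (rho_f * h * 1000) = 22 * 274 / (2.3 * 8.2 * 1000) = 0.3196

0.3196


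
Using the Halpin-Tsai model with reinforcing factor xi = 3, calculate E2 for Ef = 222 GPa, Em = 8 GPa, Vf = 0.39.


eta = (Ef/Em - 1)/(Ef/Em + xi) = (27.75 - 1)/(27.75 + 3) = 0.8699
E2 = Em*(1+xi*eta*Vf)/(1-eta*Vf) = 24.43 GPa

24.43 GPa


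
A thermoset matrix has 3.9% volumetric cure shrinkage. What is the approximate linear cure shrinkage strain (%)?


Linear shrinkage ≈ vol_shrink/3 = 3.9/3 = 1.3%

1.3%


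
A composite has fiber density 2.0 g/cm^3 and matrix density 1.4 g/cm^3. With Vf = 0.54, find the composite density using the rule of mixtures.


rho_c = rho_f*Vf + rho_m*(1-Vf) = 2.0*0.54 + 1.4*0.46 = 1.724 g/cm^3

1.724 g/cm^3


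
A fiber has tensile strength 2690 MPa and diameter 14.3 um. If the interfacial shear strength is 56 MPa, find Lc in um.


Lc = sigma_f * d / (2 * tau_i) = 2690 * 14.3 / (2 * 56) = 343.5 um

343.5 um


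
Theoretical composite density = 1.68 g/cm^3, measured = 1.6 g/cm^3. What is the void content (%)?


Void% = (rho_theo - rho_actual)/rho_theo * 100 = (1.68 - 1.6)/1.68 * 100 = 4.76%

4.76%


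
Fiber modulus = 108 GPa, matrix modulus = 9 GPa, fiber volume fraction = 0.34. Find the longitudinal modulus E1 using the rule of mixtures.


E1 = Ef*Vf + Em*(1-Vf) = 108*0.34 + 9*0.66 = 42.66 GPa

42.66 GPa


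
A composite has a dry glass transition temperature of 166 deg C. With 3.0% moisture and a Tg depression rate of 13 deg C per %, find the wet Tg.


Tg_wet = Tg_dry - k*moisture = 166 - 13*3.0 = 127.0 deg C

127.0 deg C


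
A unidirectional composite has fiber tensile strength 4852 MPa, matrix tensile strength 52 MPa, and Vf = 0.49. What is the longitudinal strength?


sigma_1 = sigma_f*Vf + sigma_m*(1-Vf) = 4852*0.49 + 52*0.51 = 2404.0 MPa

2404.0 MPa


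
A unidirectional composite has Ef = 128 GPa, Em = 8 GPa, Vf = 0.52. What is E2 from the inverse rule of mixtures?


1/E2 = Vf/Ef + (1-Vf)/Em = 0.52/128 + 0.48/8
E2 = 15.61 GPa

15.61 GPa


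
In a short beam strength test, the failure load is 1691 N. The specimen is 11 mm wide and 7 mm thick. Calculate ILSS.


ILSS = 3F/(4bh) = 3*1691/(4*11*7) = 16.47 MPa

16.47 MPa


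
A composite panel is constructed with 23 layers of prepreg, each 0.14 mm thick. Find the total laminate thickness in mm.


h = n * t_ply = 23 * 0.14 = 3.22 mm

3.22 mm


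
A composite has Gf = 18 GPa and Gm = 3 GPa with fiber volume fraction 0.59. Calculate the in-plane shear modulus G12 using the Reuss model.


1/G12 = Vf/Gf + (1-Vf)/Gm = 0.59/18 + 0.41/3
G12 = 5.9 GPa

5.9 GPa


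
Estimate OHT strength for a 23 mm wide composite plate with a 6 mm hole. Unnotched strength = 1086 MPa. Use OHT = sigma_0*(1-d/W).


OHT = sigma_0*(1-d/W) = 1086*(1-6/23) = 802.7 MPa

802.7 MPa


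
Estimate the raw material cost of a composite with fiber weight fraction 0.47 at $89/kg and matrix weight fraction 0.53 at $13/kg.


Cost = cost_f*Wf + cost_m*Wm = 89*0.47 + 13*0.53 = $48.72/kg

$48.72/kg


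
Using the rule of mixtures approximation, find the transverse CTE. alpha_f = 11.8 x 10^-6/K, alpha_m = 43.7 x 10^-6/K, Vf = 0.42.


alpha_2 = alpha_f*Vf + alpha_m*(1-Vf) = 11.8*0.42 + 43.7*0.58 = 30.3 x 10^-6/K

30.3 x 10^-6/K


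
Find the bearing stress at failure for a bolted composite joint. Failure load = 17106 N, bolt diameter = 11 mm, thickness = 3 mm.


sigma_br = F/(d*h) = 17106/(11*3) = 518.4 MPa

518.4 MPa


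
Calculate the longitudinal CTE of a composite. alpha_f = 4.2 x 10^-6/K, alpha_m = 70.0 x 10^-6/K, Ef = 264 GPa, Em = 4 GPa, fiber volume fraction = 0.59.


E1 = Ef*Vf + Em*(1-Vf) = 157.4
alpha_1 = (alpha_f*Ef*Vf + alpha_m*Em*(1-Vf))/E1 = 4.89 x 10^-6/K

4.89 x 10^-6/K


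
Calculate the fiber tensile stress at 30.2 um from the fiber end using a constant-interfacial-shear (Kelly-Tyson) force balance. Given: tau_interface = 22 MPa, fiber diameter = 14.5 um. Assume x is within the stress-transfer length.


Force balance: sigma_f * (pi*d^2/4) = tau * (pi*d) * x  ->  sigma_f = 4 * tau * x / d
sigma_f = 4 * 22 * 30.2 / 14.5 = 183.3 MPa

183.3 MPa


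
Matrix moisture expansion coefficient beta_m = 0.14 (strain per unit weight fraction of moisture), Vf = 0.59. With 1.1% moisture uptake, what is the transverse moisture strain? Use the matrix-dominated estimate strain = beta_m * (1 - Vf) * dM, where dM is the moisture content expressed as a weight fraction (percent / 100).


dM = 1.1/100 = 0.011
strain = beta_m * (1-Vf) * dM = 0.14 * 0.41 * 0.011 = 0.0006314

0.0006314


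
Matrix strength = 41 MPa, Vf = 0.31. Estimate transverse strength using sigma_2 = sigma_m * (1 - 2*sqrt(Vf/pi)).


factor = 1 - 2*sqrt(0.31/pi) = 0.3717
sigma_2 = 41 * 0.3717 = 15.24 MPa

15.24 MPa


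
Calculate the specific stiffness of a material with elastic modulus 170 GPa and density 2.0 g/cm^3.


Specific stiffness = E/rho = 170/2.0 = 85.0 GPa/(g/cm^3)

85.0 GPa/(g/cm^3)


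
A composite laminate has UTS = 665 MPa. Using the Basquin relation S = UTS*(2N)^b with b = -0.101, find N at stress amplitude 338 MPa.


N = 0.5 * (S/UTS)^(1/b) = 0.5 * (338/665)^(1/-0.101) = 406.3684 cycles

406.3684 cycles


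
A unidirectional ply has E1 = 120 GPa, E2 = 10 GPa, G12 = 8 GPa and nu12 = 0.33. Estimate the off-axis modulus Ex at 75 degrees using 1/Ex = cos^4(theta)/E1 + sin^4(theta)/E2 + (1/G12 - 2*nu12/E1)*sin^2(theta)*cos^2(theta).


cos^4(75) = 0.004487, sin^4(75) = 0.870513, sin^2(75)*cos^2(75) = 0.0625
1/G12 - 2*nu12/E1 = 1/8 - 2*0.33/120 = 0.1195 GPa^-1
1/Ex = 0.004487/120 + 0.870513/10 + 0.1195*0.0625 = 0.0945574 GPa^-1
Ex = 10.58 GPa

10.58 GPa


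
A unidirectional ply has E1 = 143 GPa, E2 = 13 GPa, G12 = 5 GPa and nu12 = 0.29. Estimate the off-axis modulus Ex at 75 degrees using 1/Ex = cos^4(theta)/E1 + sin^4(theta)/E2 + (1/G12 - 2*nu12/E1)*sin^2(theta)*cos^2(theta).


cos^4(75) = 0.004487, sin^4(75) = 0.870513, sin^2(75)*cos^2(75) = 0.0625
1/G12 - 2*nu12/E1 = 1/5 - 2*0.29/143 = 0.195944 GPa^-1
1/Ex = 0.004487/143 + 0.870513/13 + 0.195944*0.0625 = 0.0792404 GPa^-1
Ex = 12.62 GPa

12.62 GPa


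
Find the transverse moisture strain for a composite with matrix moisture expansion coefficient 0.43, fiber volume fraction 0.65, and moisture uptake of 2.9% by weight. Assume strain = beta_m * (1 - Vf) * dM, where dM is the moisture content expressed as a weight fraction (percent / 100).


dM = 2.9/100 = 0.029
strain = beta_m * (1-Vf) * dM = 0.43 * 0.35 * 0.029 = 0.0043645

0.0043645


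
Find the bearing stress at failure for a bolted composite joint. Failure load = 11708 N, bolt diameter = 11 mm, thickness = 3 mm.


sigma_br = F/(d*h) = 11708/(11*3) = 354.8 MPa

354.8 MPa


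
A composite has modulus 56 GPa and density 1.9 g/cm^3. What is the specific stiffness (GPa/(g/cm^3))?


Specific stiffness = E/rho = 56/1.9 = 29.5 GPa/(g/cm^3)

29.5 GPa/(g/cm^3)


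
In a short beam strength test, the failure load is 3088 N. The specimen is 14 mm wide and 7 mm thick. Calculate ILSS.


ILSS = 3F/(4bh) = 3*3088/(4*14*7) = 23.63 MPa

23.63 MPa


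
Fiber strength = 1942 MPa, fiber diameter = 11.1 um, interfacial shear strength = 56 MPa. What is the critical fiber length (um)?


Lc = sigma_f * d / (2 * tau_i) = 1942 * 11.1 / (2 * 56) = 192.5 um

192.5 um


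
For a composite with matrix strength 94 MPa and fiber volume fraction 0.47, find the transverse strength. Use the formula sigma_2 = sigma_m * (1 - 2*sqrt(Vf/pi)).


factor = 1 - 2*sqrt(0.47/pi) = 0.2264
sigma_2 = 94 * 0.2264 = 21.28 MPa

21.28 MPa


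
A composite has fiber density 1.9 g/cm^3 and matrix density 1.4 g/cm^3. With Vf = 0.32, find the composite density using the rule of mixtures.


rho_c = rho_f*Vf + rho_m*(1-Vf) = 1.9*0.32 + 1.4*0.68 = 1.56 g/cm^3

1.56 g/cm^3


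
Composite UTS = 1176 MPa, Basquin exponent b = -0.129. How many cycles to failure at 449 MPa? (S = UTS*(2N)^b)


N = 0.5 * (S/UTS)^(1/b) = 0.5 * (449/1176)^(1/-0.129) = 872.0231 cycles

872.0231 cycles


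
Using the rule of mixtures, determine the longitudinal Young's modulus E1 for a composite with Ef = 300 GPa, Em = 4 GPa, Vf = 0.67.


E1 = Ef*Vf + Em*(1-Vf) = 300*0.67 + 4*0.33 = 202.32 GPa

202.32 GPa


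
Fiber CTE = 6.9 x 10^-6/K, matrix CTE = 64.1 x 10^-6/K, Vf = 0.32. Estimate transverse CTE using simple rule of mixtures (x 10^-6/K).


alpha_2 = alpha_f*Vf + alpha_m*(1-Vf) = 6.9*0.32 + 64.1*0.68 = 45.8 x 10^-6/K

45.8 x 10^-6/K


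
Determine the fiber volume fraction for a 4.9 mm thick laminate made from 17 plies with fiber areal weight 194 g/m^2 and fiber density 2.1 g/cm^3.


Vf = n * FAW / (rho_f * h * 1000) = 17 * 194 / (2.1 * 4.9 * 1000) = 0.3205

0.3205


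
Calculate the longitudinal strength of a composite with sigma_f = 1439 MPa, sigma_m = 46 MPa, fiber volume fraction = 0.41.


sigma_1 = sigma_f*Vf + sigma_m*(1-Vf) = 1439*0.41 + 46*0.59 = 617.1 MPa

617.1 MPa


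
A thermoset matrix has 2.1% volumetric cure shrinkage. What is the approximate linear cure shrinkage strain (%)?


Linear shrinkage ≈ vol_shrink/3 = 2.1/3 = 0.7%

0.7%


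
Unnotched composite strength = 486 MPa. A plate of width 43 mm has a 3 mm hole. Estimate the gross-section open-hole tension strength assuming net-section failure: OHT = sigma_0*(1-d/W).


OHT = sigma_0*(1-d/W) = 486*(1-3/43) = 452.1 MPa

452.1 MPa


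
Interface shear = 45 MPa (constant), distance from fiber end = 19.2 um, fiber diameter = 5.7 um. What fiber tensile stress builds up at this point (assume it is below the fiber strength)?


Force balance: sigma_f * (pi*d^2/4) = tau * (pi*d) * x  ->  sigma_f = 4 * tau * x / d
sigma_f = 4 * 45 * 19.2 / 5.7 = 606.3 MPa

606.3 MPa


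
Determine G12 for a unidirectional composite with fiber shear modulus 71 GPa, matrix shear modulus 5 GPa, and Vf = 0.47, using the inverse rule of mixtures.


1/G12 = Vf/Gf + (1-Vf)/Gm = 0.47/71 + 0.53/5
G12 = 8.88 GPa

8.88 GPa


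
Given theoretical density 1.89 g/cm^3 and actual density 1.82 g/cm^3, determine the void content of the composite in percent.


Void% = (rho_theo - rho_actual)/rho_theo * 100 = (1.89 - 1.82)/1.89 * 100 = 3.7%

3.7%


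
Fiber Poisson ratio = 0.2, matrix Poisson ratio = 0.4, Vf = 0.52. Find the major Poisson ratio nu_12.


nu_12 = nu_f*Vf + nu_m*(1-Vf) = 0.2*0.52 + 0.4*0.48 = 0.296

0.296


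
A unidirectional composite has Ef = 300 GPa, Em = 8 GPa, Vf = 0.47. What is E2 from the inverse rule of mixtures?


1/E2 = Vf/Ef + (1-Vf)/Em = 0.47/300 + 0.53/8
E2 = 14.75 GPa

14.75 GPa


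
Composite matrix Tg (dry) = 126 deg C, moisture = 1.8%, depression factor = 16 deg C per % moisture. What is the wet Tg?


Tg_wet = Tg_dry - k*moisture = 126 - 16*1.8 = 97.2 deg C

97.2 deg C


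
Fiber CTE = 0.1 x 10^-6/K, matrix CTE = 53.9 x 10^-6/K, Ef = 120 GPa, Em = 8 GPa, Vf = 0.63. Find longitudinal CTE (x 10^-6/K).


E1 = Ef*Vf + Em*(1-Vf) = 78.56
alpha_1 = (alpha_f*Ef*Vf + alpha_m*Em*(1-Vf))/E1 = 2.13 x 10^-6/K

2.13 x 10^-6/K


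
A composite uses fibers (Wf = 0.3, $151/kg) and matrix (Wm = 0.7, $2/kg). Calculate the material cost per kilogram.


Cost = cost_f*Wf + cost_m*Wm = 151*0.3 + 2*0.7 = $46.7/kg

$46.7/kg


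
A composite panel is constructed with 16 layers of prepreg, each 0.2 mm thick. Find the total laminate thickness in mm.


h = n * t_ply = 16 * 0.2 = 3.2 mm

3.2 mm


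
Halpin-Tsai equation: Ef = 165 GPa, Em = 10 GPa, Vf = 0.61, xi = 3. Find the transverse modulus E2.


eta = (Ef/Em - 1)/(Ef/Em + xi) = (16.5 - 1)/(16.5 + 3) = 0.7949
E2 = Em*(1+xi*eta*Vf)/(1-eta*Vf) = 47.65 GPa

47.65 GPa


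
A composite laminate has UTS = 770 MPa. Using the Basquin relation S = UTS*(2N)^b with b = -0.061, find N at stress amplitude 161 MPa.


N = 0.5 * (S/UTS)^(1/b) = 0.5 * (161/770)^(1/-0.061) = 6.9345e+10 cycles

6.9345e+10 cycles


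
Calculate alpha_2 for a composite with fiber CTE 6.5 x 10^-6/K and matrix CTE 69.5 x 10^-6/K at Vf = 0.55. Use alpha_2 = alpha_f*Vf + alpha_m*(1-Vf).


alpha_2 = alpha_f*Vf + alpha_m*(1-Vf) = 6.5*0.55 + 69.5*0.45 = 34.9 x 10^-6/K

34.9 x 10^-6/K


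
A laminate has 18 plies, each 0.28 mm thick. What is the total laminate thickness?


h = n * t_ply = 18 * 0.28 = 5.04 mm

5.04 mm


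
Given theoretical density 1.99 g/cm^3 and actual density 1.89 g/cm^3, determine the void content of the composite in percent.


Void% = (rho_theo - rho_actual)/rho_theo * 100 = (1.99 - 1.89)/1.99 * 100 = 5.03%

5.03%


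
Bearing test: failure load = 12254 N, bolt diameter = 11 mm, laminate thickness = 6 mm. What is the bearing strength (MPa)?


sigma_br = F/(d*h) = 12254/(11*6) = 185.7 MPa

185.7 MPa


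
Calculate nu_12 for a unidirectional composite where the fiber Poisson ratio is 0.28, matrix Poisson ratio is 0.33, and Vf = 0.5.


nu_12 = nu_f*Vf + nu_m*(1-Vf) = 0.28*0.5 + 0.33*0.5 = 0.305

0.305


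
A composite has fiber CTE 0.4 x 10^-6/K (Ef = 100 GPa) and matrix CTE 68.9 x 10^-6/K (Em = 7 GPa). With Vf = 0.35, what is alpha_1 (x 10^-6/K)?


E1 = Ef*Vf + Em*(1-Vf) = 39.55
alpha_1 = (alpha_f*Ef*Vf + alpha_m*Em*(1-Vf))/E1 = 8.28 x 10^-6/K

8.28 x 10^-6/K


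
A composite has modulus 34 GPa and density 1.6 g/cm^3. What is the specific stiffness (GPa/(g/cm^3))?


Specific stiffness = E/rho = 34/1.6 = 21.3 GPa/(g/cm^3)

21.3 GPa/(g/cm^3)


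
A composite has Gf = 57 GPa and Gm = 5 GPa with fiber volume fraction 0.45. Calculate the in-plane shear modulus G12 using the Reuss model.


1/G12 = Vf/Gf + (1-Vf)/Gm = 0.45/57 + 0.55/5
G12 = 8.48 GPa

8.48 GPa


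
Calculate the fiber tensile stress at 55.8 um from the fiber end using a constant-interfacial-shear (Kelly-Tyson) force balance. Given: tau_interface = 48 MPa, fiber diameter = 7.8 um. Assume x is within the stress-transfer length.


Force balance: sigma_f * (pi*d^2/4) = tau * (pi*d) * x  ->  sigma_f = 4 * tau * x / d
sigma_f = 4 * 48 * 55.8 / 7.8 = 1373.5 MPa

1373.5 MPa


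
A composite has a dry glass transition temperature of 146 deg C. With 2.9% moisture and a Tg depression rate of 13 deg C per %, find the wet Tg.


Tg_wet = Tg_dry - k*moisture = 146 - 13*2.9 = 108.3 deg C

108.3 deg C


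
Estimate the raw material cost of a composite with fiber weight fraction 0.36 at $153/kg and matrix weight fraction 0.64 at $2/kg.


Cost = cost_f*Wf + cost_m*Wm = 153*0.36 + 2*0.64 = $56.36/kg

$56.36/kg


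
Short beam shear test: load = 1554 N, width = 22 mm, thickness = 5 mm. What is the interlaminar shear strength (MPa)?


ILSS = 3F/(4bh) = 3*1554/(4*22*5) = 10.6 MPa

10.6 MPa


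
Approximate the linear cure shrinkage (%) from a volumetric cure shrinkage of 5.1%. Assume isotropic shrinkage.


Linear shrinkage ≈ vol_shrink/3 = 5.1/3 = 1.7%

1.7%


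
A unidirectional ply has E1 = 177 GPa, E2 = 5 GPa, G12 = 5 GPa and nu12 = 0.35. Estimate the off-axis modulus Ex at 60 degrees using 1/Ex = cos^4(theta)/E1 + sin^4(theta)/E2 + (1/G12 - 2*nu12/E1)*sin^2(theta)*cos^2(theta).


cos^4(60) = 0.0625, sin^4(60) = 0.5625, sin^2(60)*cos^2(60) = 0.1875
1/G12 - 2*nu12/E1 = 1/5 - 2*0.35/177 = 0.196045 GPa^-1
1/Ex = 0.0625/177 + 0.5625/5 + 0.196045*0.1875 = 0.1496116 GPa^-1
Ex = 6.68 GPa

6.68 GPa


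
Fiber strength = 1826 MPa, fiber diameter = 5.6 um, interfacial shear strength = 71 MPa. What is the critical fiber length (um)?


Lc = sigma_f * d / (2 * tau_i) = 1826 * 5.6 / (2 * 71) = 72.0 um

72.0 um


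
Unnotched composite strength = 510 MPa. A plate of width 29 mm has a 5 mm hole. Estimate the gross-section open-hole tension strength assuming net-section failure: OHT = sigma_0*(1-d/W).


OHT = sigma_0*(1-d/W) = 510*(1-5/29) = 422.1 MPa

422.1 MPa


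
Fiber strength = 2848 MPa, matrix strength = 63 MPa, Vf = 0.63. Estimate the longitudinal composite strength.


sigma_1 = sigma_f*Vf + sigma_m*(1-Vf) = 2848*0.63 + 63*0.37 = 1817.6 MPa

1817.6 MPa


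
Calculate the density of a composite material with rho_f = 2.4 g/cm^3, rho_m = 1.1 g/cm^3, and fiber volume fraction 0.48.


rho_c = rho_f*Vf + rho_m*(1-Vf) = 2.4*0.48 + 1.1*0.52 = 1.724 g/cm^3

1.724 g/cm^3


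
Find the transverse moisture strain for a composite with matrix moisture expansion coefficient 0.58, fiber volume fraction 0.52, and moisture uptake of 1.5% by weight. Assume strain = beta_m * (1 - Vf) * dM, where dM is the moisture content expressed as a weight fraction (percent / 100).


dM = 1.5/100 = 0.015
strain = beta_m * (1-Vf) * dM = 0.58 * 0.48 * 0.015 = 0.004176

0.004176


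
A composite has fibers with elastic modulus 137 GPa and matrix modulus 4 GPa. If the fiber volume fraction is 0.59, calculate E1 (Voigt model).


E1 = Ef*Vf + Em*(1-Vf) = 137*0.59 + 4*0.41 = 82.47 GPa

82.47 GPa


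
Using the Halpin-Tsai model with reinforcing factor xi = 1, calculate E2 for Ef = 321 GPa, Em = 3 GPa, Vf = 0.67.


eta = (Ef/Em - 1)/(Ef/Em + xi) = (107.0 - 1)/(107.0 + 1) = 0.9815
E2 = Em*(1+xi*eta*Vf)/(1-eta*Vf) = 14.52 GPa

14.52 GPa


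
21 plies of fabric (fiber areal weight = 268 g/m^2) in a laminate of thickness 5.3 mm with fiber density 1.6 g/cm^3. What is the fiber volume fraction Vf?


Vf = n * FAW / (rho_f * h * 1000) = 21 * 268 / (1.6 * 5.3 * 1000) = 0.6637

0.6637
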